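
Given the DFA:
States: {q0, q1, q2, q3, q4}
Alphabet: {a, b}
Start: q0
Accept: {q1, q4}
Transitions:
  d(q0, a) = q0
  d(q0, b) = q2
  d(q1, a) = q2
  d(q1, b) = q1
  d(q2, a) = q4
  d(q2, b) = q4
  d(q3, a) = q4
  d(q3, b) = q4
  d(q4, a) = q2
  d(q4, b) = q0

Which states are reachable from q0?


BFS from q0:
  layer 0: {q0}
  layer 1: {q2}
  layer 2: {q4}

{q0, q2, q4}


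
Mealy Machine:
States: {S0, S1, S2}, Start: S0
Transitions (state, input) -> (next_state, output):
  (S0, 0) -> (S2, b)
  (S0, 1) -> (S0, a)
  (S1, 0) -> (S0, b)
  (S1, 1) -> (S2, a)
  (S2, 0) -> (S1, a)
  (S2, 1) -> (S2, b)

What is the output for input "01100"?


Step-by-step:
  (S0, 0) -> (S2, b)
  (S2, 1) -> (S2, b)
  (S2, 1) -> (S2, b)
  (S2, 0) -> (S1, a)
  (S1, 0) -> (S0, b)

"bbbab"


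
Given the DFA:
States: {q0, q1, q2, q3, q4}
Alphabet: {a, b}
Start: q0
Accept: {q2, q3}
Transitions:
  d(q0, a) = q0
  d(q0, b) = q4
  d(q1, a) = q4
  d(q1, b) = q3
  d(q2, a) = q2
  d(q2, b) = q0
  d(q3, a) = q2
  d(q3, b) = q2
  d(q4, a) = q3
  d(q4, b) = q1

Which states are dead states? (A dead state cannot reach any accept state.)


Forward reachability from each state:
  q0 -> reaches accept state q2 (live)
  q1 -> reaches accept state q2 (live)
  q2 -> reaches accept state q2 (live)
  q3 -> reaches accept state q2 (live)
  q4 -> reaches accept state q2 (live)

None (all states can reach an accept state)


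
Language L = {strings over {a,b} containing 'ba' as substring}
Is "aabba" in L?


'ba' occurs at index 3

Yes, "aabba" is in L


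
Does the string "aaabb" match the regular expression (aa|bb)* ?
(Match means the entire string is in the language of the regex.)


|string| = 5; first = 'a'; last = 'b'

No, "aaabb" does not match (aa|bb)*


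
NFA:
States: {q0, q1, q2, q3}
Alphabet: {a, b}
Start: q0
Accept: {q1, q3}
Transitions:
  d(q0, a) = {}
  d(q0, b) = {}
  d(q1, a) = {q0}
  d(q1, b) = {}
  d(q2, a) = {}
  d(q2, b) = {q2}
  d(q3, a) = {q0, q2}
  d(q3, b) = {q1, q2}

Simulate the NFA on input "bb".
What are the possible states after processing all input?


Start: {q0}
  --b--> {}
  --b--> {}

{} (empty set, no valid transitions)


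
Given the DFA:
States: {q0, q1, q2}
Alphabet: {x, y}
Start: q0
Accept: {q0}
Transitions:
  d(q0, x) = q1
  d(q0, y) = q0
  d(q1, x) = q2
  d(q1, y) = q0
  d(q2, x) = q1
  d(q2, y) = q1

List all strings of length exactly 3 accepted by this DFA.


All strings of length 3: 8 total
Accepted: 3

"xyy", "yxy", "yyy"


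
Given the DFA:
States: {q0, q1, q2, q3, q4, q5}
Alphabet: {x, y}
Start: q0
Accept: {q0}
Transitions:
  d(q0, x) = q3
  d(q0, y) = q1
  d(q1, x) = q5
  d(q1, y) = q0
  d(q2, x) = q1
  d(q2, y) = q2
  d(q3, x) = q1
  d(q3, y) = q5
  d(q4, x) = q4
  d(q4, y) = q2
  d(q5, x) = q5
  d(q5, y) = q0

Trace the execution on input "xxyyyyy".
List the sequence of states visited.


Input: xxyyyyy
d(q0, x) = q3
d(q3, x) = q1
d(q1, y) = q0
d(q0, y) = q1
d(q1, y) = q0
d(q0, y) = q1
d(q1, y) = q0


q0 -> q3 -> q1 -> q0 -> q1 -> q0 -> q1 -> q0


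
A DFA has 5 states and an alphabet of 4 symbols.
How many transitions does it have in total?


Each state has exactly one transition per symbol.
5 * 4 = 20

20


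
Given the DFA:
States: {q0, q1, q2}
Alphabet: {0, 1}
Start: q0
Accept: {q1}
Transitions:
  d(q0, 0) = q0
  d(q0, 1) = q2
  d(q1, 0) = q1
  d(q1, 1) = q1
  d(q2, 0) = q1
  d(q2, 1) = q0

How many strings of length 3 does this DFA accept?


Enumerating all length-3 strings:
  "000" -> q0 [reject]
  "001" -> q2 [reject]
  "010" -> q1 [accept]
  "011" -> q0 [reject]
  "100" -> q1 [accept]
  "101" -> q1 [accept]
  "110" -> q0 [reject]
  "111" -> q2 [reject]

3 out of 8


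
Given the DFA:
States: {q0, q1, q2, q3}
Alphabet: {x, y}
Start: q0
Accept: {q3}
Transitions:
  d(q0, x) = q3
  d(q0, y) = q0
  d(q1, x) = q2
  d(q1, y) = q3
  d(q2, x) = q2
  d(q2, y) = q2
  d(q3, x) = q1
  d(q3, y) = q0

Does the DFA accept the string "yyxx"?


Trace: q0 -> q0 -> q0 -> q3 -> q1
Final state: q1
Accept states: {q3}

No, rejected (final state q1 is not an accept state)


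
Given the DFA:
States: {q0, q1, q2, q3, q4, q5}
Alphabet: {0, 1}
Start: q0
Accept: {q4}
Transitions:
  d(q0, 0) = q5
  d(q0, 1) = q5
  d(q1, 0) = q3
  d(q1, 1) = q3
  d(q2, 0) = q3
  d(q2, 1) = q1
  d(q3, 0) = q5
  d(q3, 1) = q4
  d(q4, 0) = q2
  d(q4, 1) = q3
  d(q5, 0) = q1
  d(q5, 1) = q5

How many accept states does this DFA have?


Accept states listed: {q4}
Counting: q4(1)

1


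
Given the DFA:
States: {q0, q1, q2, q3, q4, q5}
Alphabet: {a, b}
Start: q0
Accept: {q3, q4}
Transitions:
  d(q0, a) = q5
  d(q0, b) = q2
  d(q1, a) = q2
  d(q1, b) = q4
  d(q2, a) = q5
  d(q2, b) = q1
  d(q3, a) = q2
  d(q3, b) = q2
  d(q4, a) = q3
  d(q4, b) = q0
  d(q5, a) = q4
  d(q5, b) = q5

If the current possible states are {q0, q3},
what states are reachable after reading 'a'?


Apply transition on 'a' from each current state:
  d(q0, a) = q5
  d(q3, a) = q2

{q2, q5}


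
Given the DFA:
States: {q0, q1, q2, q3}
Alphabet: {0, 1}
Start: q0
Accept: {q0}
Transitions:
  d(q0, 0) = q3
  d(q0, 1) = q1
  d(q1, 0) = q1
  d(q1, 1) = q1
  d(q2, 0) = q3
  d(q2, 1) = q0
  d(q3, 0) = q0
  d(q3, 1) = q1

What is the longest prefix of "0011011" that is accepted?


Run the DFA, marking each prefix where the state is accepting:
  "" -> q0 [accept]
  "0" -> q3 [reject]
  "00" -> q0 [accept]
  "001" -> q1 [reject]
  "0011" -> q1 [reject]
  "00110" -> q1 [reject]
  "001101" -> q1 [reject]
  "0011011" -> q1 [reject]

"00"


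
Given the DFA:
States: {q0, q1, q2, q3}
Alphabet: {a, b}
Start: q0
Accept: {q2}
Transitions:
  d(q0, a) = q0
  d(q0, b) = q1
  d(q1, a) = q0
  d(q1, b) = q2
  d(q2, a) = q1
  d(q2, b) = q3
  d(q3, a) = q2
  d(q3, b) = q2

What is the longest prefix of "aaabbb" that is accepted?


Run the DFA, marking each prefix where the state is accepting:
  "" -> q0 [reject]
  "a" -> q0 [reject]
  "aa" -> q0 [reject]
  "aaa" -> q0 [reject]
  "aaab" -> q1 [reject]
  "aaabb" -> q2 [accept]
  "aaabbb" -> q3 [reject]

"aaabb"


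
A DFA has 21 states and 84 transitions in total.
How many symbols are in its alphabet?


Each state has exactly one transition per symbol.
|alphabet| = transitions / states = 84 / 21 = 4

4


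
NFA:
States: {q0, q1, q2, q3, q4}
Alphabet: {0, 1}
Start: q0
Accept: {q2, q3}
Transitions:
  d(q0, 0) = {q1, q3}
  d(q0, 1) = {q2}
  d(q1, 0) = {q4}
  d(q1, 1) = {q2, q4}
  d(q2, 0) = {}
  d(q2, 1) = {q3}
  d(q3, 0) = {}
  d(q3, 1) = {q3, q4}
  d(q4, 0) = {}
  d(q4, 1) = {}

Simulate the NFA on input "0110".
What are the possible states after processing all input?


Start: {q0}
  --0--> {q1, q3}
  --1--> {q2, q3, q4}
  --1--> {q3, q4}
  --0--> {}

{} (empty set, no valid transitions)


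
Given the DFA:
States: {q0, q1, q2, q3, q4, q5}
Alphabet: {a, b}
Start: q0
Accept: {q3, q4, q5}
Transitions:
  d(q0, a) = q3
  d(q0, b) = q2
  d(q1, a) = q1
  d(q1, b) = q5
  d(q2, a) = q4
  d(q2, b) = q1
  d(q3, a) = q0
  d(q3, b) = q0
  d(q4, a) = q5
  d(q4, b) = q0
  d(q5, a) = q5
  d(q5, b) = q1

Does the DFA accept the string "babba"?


Trace: q0 -> q2 -> q4 -> q0 -> q2 -> q4
Final state: q4
Accept states: {q3, q4, q5}

Yes, accepted (final state q4 is an accept state)


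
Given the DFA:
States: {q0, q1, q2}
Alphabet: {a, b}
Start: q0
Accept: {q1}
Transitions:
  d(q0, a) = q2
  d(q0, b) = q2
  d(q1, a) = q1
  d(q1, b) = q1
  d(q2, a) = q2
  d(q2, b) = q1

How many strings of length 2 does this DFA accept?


Enumerating all length-2 strings:
  "aa" -> q2 [reject]
  "ab" -> q1 [accept]
  "ba" -> q2 [reject]
  "bb" -> q1 [accept]

2 out of 4


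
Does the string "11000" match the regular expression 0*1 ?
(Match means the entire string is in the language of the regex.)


|string| = 5; first = '1'; last = '0'

No, "11000" does not match 0*1


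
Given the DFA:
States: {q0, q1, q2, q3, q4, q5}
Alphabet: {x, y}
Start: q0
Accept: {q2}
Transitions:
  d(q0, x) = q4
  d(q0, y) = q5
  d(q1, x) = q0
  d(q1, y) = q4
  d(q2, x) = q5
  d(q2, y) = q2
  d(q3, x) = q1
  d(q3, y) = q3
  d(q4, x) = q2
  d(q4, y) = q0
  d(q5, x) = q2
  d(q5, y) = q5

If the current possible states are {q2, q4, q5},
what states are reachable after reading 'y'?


Apply transition on 'y' from each current state:
  d(q2, y) = q2
  d(q4, y) = q0
  d(q5, y) = q5

{q0, q2, q5}


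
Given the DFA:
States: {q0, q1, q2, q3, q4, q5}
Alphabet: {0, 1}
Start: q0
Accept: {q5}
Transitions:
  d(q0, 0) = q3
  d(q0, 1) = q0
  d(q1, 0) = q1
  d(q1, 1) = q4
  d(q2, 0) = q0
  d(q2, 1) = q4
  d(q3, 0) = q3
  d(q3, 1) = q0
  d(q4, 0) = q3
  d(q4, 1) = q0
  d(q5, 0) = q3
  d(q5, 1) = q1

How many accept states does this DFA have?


Accept states listed: {q5}
Counting: q5(1)

1


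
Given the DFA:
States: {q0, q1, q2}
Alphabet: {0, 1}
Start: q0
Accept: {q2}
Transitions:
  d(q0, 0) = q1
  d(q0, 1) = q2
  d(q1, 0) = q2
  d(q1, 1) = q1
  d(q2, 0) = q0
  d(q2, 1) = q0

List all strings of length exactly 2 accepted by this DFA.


All strings of length 2: 4 total
Accepted: 1

"00"


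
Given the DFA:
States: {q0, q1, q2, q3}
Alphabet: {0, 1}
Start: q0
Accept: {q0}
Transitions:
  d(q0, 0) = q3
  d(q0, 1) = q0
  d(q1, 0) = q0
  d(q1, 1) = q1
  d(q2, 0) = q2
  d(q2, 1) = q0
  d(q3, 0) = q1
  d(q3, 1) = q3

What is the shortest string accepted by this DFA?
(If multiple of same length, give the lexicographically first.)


BFS by string length (lex-first path to each state shown):
  len 0: q0<-""
Found accept state at length 0.

"" (empty string)


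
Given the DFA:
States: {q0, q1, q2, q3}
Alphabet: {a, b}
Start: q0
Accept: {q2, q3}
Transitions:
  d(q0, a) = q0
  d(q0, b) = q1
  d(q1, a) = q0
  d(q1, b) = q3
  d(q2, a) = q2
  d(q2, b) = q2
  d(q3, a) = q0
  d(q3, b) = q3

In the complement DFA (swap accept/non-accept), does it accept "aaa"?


Trace: q0 -> q0 -> q0 -> q0
Final: q0
Original accept: {q2, q3}
Complement: q0 is not in original accept

Yes, complement accepts (original rejects)


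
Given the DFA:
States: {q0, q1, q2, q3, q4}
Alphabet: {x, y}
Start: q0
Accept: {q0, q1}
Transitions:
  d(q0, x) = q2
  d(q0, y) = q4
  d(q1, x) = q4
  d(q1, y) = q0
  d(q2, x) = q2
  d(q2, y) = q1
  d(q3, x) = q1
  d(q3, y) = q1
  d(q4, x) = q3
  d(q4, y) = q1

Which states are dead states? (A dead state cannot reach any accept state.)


Forward reachability from each state:
  q0 -> reaches accept state q0 (live)
  q1 -> reaches accept state q0 (live)
  q2 -> reaches accept state q0 (live)
  q3 -> reaches accept state q0 (live)
  q4 -> reaches accept state q0 (live)

None (all states can reach an accept state)


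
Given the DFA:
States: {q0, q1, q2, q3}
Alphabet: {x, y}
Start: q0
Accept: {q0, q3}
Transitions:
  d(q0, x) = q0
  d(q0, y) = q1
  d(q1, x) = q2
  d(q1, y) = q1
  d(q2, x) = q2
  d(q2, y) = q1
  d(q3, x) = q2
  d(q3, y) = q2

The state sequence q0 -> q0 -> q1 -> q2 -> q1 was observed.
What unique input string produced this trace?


Trace back each transition to find the symbol:
  q0 --[x]--> q0
  q0 --[y]--> q1
  q1 --[x]--> q2
  q2 --[y]--> q1

"xyxy"


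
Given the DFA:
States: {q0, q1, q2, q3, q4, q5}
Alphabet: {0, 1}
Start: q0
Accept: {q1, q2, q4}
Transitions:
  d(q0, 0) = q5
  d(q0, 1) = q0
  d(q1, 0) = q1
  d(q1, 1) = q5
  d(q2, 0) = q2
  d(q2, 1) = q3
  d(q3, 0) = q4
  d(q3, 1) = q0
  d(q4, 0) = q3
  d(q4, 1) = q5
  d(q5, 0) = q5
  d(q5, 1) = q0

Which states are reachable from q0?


BFS from q0:
  layer 0: {q0}
  layer 1: {q5}

{q0, q5}


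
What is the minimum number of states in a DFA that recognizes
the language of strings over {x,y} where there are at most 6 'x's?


States: count = 0, 1, ..., 6 (all accepting; 7 states), plus a dead state for count > 6.
Total: 7 + 1 = 8.

8


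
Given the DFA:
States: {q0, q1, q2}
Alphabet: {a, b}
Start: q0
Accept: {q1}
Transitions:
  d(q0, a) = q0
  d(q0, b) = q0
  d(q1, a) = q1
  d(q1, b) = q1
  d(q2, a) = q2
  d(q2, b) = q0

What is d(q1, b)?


Looking up transition d(q1, b)

q1


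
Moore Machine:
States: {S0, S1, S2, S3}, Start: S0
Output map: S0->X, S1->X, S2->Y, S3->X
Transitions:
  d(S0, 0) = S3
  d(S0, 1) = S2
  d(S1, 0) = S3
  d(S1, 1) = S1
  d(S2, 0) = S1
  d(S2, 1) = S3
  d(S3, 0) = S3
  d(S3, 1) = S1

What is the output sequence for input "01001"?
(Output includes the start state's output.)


Start: S0 (output X)
  --0--> S3 (output X)
  --1--> S1 (output X)
  --0--> S3 (output X)
  --0--> S3 (output X)
  --1--> S1 (output X)

"XXXXXX"


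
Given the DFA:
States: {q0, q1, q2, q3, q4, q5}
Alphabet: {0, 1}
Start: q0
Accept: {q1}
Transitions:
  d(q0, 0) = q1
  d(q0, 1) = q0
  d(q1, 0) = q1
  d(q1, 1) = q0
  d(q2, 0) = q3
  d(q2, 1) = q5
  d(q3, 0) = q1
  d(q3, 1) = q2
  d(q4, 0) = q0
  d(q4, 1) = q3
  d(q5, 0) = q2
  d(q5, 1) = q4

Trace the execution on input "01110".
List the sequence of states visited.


Input: 01110
d(q0, 0) = q1
d(q1, 1) = q0
d(q0, 1) = q0
d(q0, 1) = q0
d(q0, 0) = q1


q0 -> q1 -> q0 -> q0 -> q0 -> q1


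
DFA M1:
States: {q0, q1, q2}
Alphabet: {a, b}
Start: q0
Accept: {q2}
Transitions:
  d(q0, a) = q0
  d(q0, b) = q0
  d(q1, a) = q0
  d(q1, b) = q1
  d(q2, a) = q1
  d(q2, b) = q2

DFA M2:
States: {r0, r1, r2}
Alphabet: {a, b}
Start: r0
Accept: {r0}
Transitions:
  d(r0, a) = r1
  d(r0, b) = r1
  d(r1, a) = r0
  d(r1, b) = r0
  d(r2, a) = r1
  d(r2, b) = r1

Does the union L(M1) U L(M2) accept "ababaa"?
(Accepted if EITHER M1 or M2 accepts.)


M1: final=q0 accepted=False
M2: final=r0 accepted=True

Yes, union accepts


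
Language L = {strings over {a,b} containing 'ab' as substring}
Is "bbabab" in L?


'ab' occurs at index 2

Yes, "bbabab" is in L


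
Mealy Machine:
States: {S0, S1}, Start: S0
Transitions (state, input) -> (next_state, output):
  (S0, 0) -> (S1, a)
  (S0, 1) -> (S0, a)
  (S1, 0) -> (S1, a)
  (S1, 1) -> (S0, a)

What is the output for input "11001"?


Step-by-step:
  (S0, 1) -> (S0, a)
  (S0, 1) -> (S0, a)
  (S0, 0) -> (S1, a)
  (S1, 0) -> (S1, a)
  (S1, 1) -> (S0, a)

"aaaaa"


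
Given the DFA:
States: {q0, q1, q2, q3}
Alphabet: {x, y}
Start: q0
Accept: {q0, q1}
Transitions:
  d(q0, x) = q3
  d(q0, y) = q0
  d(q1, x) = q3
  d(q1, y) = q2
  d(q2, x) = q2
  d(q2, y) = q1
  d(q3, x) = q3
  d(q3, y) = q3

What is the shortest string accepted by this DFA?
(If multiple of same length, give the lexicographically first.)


BFS by string length (lex-first path to each state shown):
  len 0: q0<-""
Found accept state at length 0.

"" (empty string)


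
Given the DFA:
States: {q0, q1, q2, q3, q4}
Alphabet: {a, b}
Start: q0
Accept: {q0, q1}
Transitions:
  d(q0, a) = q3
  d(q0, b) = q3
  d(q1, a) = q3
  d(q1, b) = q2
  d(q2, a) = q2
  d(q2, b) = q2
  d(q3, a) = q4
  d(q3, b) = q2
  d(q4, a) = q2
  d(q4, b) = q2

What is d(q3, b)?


Looking up transition d(q3, b)

q2


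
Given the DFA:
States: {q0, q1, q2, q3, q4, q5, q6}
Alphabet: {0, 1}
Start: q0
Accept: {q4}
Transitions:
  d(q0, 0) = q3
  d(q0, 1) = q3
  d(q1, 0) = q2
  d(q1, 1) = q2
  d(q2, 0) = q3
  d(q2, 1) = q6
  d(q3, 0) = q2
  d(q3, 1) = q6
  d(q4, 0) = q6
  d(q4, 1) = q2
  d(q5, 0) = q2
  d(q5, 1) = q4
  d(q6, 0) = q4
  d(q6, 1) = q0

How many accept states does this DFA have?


Accept states listed: {q4}
Counting: q4(1)

1


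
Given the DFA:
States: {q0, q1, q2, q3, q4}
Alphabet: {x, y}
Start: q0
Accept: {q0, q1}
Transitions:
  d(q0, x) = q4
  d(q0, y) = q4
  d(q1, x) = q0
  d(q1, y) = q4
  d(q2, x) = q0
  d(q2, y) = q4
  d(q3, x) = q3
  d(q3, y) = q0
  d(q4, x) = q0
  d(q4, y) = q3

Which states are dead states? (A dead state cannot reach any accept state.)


Forward reachability from each state:
  q0 -> reaches accept state q0 (live)
  q1 -> reaches accept state q0 (live)
  q2 -> reaches accept state q0 (live)
  q3 -> reaches accept state q0 (live)
  q4 -> reaches accept state q0 (live)

None (all states can reach an accept state)


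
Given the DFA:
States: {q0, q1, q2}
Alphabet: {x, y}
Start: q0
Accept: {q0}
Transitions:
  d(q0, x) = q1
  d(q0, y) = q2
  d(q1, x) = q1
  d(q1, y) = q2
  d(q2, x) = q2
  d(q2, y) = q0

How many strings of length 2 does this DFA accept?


Enumerating all length-2 strings:
  "xx" -> q1 [reject]
  "xy" -> q2 [reject]
  "yx" -> q2 [reject]
  "yy" -> q0 [accept]

1 out of 4


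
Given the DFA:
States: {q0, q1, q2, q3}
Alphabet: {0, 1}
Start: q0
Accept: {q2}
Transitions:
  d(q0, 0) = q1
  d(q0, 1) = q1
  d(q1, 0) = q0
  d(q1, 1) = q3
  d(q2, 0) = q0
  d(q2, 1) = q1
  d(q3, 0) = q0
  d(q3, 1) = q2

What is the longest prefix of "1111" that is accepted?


Run the DFA, marking each prefix where the state is accepting:
  "" -> q0 [reject]
  "1" -> q1 [reject]
  "11" -> q3 [reject]
  "111" -> q2 [accept]
  "1111" -> q1 [reject]

"111"


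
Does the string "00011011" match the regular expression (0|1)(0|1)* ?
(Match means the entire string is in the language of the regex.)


|string| = 8; first = '0'; last = '1'

Yes, "00011011" matches (0|1)(0|1)*


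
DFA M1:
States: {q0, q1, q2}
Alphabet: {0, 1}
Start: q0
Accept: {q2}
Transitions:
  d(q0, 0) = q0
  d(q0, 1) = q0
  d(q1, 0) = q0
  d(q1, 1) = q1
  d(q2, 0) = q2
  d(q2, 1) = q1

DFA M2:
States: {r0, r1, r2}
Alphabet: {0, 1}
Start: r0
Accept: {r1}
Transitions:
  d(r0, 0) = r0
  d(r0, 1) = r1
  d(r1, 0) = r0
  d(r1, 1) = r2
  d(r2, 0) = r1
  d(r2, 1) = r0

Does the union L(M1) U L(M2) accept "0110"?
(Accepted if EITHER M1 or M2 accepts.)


M1: final=q0 accepted=False
M2: final=r1 accepted=True

Yes, union accepts


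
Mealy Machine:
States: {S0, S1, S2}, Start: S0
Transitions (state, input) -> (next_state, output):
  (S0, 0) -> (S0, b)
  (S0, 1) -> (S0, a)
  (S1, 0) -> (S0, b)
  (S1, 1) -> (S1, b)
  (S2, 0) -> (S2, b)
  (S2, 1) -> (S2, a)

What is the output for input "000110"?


Step-by-step:
  (S0, 0) -> (S0, b)
  (S0, 0) -> (S0, b)
  (S0, 0) -> (S0, b)
  (S0, 1) -> (S0, a)
  (S0, 1) -> (S0, a)
  (S0, 0) -> (S0, b)

"bbbaab"


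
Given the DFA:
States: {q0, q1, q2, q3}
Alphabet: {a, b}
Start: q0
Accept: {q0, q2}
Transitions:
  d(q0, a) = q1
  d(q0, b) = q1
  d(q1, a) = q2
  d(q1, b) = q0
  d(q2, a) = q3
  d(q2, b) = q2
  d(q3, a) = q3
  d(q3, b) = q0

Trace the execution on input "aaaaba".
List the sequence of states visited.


Input: aaaaba
d(q0, a) = q1
d(q1, a) = q2
d(q2, a) = q3
d(q3, a) = q3
d(q3, b) = q0
d(q0, a) = q1


q0 -> q1 -> q2 -> q3 -> q3 -> q0 -> q1


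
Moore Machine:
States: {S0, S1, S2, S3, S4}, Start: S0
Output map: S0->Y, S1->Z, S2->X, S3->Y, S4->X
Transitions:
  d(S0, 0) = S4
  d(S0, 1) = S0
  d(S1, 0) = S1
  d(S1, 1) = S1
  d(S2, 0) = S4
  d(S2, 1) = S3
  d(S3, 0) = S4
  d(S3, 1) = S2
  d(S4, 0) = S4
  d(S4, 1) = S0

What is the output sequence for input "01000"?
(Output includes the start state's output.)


Start: S0 (output Y)
  --0--> S4 (output X)
  --1--> S0 (output Y)
  --0--> S4 (output X)
  --0--> S4 (output X)
  --0--> S4 (output X)

"YXYXXX"


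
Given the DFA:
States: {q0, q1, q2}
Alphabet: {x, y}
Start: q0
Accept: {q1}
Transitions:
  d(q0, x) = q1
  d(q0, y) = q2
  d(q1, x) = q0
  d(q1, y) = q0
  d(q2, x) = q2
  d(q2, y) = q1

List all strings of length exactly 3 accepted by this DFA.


All strings of length 3: 8 total
Accepted: 3

"xxx", "xyx", "yxy"


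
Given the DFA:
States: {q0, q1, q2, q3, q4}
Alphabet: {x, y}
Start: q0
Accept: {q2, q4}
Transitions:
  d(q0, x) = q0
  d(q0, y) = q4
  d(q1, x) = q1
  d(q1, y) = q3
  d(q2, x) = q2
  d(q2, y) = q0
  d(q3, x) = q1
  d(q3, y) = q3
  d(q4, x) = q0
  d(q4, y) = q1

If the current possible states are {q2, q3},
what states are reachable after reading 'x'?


Apply transition on 'x' from each current state:
  d(q2, x) = q2
  d(q3, x) = q1

{q1, q2}


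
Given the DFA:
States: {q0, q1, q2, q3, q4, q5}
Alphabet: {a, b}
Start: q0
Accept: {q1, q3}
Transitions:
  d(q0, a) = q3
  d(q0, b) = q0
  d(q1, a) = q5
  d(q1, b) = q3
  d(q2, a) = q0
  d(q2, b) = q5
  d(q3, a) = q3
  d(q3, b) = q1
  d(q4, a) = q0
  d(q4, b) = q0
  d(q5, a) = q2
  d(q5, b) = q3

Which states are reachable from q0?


BFS from q0:
  layer 0: {q0}
  layer 1: {q3}
  layer 2: {q1}
  layer 3: {q5}
  layer 4: {q2}

{q0, q1, q2, q3, q5}


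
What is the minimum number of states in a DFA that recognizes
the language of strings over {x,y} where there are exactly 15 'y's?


States: count = 0, 1, ..., 15 (that's 16 states), plus a dead state for count > 15.
Total: 16 + 1 = 17. Accept = count-15 state.

17


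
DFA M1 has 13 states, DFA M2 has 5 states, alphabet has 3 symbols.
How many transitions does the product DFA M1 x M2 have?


Product DFA has 13 * 5 = 65 states.
Each has 3 transitions: 65 * 3 = 195

195


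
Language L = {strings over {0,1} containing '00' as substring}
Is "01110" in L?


'00' does not occur

No, "01110" is not in L


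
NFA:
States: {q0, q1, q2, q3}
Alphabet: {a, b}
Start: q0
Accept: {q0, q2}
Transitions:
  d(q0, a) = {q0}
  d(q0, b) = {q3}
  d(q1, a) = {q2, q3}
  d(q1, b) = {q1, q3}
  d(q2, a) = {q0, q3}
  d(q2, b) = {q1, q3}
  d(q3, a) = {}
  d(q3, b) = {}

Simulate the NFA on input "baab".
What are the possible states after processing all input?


Start: {q0}
  --b--> {q3}
  --a--> {}
  --a--> {}
  --b--> {}

{} (empty set, no valid transitions)


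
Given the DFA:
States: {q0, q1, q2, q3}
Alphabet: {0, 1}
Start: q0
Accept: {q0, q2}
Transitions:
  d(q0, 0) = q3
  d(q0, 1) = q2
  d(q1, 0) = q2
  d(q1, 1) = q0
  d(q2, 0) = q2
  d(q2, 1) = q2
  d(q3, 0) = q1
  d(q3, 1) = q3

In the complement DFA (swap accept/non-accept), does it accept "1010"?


Trace: q0 -> q2 -> q2 -> q2 -> q2
Final: q2
Original accept: {q0, q2}
Complement: q2 is in original accept

No, complement rejects (original accepts)


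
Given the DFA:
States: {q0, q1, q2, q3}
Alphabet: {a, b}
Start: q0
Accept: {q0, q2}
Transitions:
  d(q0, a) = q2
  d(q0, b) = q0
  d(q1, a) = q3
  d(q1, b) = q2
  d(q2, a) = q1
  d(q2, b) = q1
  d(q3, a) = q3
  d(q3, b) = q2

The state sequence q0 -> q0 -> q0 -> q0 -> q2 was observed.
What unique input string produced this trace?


Trace back each transition to find the symbol:
  q0 --[b]--> q0
  q0 --[b]--> q0
  q0 --[b]--> q0
  q0 --[a]--> q2

"bbba"


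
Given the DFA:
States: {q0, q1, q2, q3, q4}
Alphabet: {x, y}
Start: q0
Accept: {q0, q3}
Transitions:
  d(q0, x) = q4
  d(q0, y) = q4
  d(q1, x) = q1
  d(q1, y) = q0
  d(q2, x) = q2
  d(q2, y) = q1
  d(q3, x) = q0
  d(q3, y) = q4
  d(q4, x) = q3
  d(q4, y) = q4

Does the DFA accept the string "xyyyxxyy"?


Trace: q0 -> q4 -> q4 -> q4 -> q4 -> q3 -> q0 -> q4 -> q4
Final state: q4
Accept states: {q0, q3}

No, rejected (final state q4 is not an accept state)


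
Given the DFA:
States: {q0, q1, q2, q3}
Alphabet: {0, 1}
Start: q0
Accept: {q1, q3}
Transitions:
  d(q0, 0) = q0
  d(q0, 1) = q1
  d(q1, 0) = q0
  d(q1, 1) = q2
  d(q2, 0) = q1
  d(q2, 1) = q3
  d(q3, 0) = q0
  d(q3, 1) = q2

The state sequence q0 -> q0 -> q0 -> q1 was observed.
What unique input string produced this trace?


Trace back each transition to find the symbol:
  q0 --[0]--> q0
  q0 --[0]--> q0
  q0 --[1]--> q1

"001"


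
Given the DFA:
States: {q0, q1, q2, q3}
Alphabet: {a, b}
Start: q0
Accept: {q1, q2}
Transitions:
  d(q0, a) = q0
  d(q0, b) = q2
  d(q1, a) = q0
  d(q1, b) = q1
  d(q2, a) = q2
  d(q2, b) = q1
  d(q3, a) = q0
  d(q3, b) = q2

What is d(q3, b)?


Looking up transition d(q3, b)

q2


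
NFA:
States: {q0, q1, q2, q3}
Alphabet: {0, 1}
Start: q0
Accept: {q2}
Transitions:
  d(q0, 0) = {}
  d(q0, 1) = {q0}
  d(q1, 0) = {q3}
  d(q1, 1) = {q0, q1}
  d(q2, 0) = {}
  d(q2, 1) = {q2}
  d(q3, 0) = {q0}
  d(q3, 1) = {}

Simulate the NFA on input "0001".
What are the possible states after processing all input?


Start: {q0}
  --0--> {}
  --0--> {}
  --0--> {}
  --1--> {}

{} (empty set, no valid transitions)


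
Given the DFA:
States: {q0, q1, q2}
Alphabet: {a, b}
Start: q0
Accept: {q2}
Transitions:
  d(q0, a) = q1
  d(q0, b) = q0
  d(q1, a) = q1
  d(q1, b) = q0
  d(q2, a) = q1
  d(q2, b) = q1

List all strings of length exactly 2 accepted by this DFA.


All strings of length 2: 4 total
Accepted: 0

None


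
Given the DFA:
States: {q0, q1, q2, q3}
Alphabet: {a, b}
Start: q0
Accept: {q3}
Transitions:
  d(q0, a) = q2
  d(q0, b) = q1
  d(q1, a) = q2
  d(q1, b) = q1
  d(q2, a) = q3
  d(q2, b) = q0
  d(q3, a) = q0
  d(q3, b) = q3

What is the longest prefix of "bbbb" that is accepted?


Run the DFA, marking each prefix where the state is accepting:
  "" -> q0 [reject]
  "b" -> q1 [reject]
  "bb" -> q1 [reject]
  "bbb" -> q1 [reject]
  "bbbb" -> q1 [reject]

No prefix is accepted


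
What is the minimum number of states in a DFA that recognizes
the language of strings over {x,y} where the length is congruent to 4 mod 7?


States track (length) mod 7.
Need 7 states: one per remainder 0..6; accept = remainder 4.

7


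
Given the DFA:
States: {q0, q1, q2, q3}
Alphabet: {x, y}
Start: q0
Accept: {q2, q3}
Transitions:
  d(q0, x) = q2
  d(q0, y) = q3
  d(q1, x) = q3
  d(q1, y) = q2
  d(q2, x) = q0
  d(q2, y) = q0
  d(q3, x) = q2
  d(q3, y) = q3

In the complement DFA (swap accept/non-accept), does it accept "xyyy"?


Trace: q0 -> q2 -> q0 -> q3 -> q3
Final: q3
Original accept: {q2, q3}
Complement: q3 is in original accept

No, complement rejects (original accepts)


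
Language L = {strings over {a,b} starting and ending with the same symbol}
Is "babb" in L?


first = 'b', last = 'b'

Yes, "babb" is in L


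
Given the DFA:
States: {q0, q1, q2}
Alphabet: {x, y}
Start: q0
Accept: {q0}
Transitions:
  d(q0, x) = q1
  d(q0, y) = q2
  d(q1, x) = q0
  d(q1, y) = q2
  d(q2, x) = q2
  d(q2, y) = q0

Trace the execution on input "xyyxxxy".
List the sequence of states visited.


Input: xyyxxxy
d(q0, x) = q1
d(q1, y) = q2
d(q2, y) = q0
d(q0, x) = q1
d(q1, x) = q0
d(q0, x) = q1
d(q1, y) = q2


q0 -> q1 -> q2 -> q0 -> q1 -> q0 -> q1 -> q2


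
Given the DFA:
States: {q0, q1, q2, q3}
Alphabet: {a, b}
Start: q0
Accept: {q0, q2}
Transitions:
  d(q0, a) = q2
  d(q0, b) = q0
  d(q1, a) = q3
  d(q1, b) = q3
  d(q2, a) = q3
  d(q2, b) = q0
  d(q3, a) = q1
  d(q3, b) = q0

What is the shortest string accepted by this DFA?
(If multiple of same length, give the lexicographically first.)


BFS by string length (lex-first path to each state shown):
  len 0: q0<-""
Found accept state at length 0.

"" (empty string)


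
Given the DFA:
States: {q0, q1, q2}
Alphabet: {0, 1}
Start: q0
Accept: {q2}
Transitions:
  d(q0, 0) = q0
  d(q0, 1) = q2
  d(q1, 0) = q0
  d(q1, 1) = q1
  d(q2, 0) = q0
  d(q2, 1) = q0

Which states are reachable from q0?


BFS from q0:
  layer 0: {q0}
  layer 1: {q2}

{q0, q2}


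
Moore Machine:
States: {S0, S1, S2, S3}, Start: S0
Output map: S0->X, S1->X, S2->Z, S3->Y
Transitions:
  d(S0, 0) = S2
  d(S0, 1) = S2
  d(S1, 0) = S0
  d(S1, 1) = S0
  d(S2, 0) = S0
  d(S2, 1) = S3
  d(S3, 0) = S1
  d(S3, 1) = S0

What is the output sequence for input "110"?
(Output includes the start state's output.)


Start: S0 (output X)
  --1--> S2 (output Z)
  --1--> S3 (output Y)
  --0--> S1 (output X)

"XZYX"


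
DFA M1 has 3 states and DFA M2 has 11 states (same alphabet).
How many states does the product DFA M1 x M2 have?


Product construction pairs every M1 state with every M2 state.
3 * 11 = 33

33


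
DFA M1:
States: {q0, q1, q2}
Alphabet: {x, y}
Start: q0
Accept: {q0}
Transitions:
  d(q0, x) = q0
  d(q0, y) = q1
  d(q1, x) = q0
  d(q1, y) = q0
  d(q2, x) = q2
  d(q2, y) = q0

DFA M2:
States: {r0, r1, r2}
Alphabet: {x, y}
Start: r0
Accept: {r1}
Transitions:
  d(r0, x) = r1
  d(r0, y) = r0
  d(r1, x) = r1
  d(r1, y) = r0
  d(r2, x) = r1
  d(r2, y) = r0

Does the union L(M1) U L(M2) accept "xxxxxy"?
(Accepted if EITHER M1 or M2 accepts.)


M1: final=q1 accepted=False
M2: final=r0 accepted=False

No, union rejects (neither accepts)


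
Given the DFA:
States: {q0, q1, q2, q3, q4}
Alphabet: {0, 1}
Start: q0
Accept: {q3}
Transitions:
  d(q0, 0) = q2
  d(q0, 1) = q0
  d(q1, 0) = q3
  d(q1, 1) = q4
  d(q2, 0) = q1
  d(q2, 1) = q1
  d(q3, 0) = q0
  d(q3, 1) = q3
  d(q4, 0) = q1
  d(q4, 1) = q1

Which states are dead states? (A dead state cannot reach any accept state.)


Forward reachability from each state:
  q0 -> reaches accept state q3 (live)
  q1 -> reaches accept state q3 (live)
  q2 -> reaches accept state q3 (live)
  q3 -> reaches accept state q3 (live)
  q4 -> reaches accept state q3 (live)

None (all states can reach an accept state)


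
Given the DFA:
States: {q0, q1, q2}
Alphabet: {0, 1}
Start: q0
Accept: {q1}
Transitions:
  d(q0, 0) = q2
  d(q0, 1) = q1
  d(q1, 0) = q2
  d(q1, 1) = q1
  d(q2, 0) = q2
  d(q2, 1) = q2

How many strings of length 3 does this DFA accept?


Enumerating all length-3 strings:
  "000" -> q2 [reject]
  "001" -> q2 [reject]
  "010" -> q2 [reject]
  "011" -> q2 [reject]
  "100" -> q2 [reject]
  "101" -> q2 [reject]
  "110" -> q2 [reject]
  "111" -> q1 [accept]

1 out of 8


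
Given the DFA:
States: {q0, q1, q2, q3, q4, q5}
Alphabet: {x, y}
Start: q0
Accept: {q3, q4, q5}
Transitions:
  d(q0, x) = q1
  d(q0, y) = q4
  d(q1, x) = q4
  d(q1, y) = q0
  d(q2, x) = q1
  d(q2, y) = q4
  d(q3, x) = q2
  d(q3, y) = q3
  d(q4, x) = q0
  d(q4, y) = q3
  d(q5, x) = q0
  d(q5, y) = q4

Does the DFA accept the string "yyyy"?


Trace: q0 -> q4 -> q3 -> q3 -> q3
Final state: q3
Accept states: {q3, q4, q5}

Yes, accepted (final state q3 is an accept state)


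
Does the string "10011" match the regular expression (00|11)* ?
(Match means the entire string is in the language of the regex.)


|string| = 5; first = '1'; last = '1'

No, "10011" does not match (00|11)*


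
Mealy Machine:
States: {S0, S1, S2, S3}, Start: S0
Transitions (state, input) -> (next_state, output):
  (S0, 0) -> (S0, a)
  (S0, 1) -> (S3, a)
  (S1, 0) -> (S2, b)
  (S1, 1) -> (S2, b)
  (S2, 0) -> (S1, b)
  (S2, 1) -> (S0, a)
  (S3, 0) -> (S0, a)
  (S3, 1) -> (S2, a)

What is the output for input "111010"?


Step-by-step:
  (S0, 1) -> (S3, a)
  (S3, 1) -> (S2, a)
  (S2, 1) -> (S0, a)
  (S0, 0) -> (S0, a)
  (S0, 1) -> (S3, a)
  (S3, 0) -> (S0, a)

"aaaaaa"


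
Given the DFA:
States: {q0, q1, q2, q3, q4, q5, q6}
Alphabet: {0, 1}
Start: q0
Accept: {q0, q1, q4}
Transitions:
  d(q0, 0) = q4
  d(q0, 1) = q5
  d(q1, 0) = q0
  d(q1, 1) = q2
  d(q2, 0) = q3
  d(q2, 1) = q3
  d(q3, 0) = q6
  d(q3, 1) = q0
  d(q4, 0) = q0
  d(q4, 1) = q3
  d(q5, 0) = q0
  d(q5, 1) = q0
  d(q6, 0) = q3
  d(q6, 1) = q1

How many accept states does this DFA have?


Accept states listed: {q0, q1, q4}
Counting: q0(1) q1(2) q4(3)

3


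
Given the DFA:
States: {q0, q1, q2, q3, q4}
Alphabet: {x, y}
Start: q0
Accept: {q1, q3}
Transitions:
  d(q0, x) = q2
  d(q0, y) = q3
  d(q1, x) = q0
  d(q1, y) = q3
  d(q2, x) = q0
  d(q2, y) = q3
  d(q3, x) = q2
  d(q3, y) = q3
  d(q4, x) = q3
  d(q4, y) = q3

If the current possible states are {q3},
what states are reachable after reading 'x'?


Apply transition on 'x' from each current state:
  d(q3, x) = q2

{q2}


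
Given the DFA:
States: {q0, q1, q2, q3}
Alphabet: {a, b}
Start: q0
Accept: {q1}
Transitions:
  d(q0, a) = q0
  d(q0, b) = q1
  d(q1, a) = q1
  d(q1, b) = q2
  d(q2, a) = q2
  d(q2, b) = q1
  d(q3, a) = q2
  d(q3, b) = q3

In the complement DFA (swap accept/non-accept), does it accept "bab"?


Trace: q0 -> q1 -> q1 -> q2
Final: q2
Original accept: {q1}
Complement: q2 is not in original accept

Yes, complement accepts (original rejects)


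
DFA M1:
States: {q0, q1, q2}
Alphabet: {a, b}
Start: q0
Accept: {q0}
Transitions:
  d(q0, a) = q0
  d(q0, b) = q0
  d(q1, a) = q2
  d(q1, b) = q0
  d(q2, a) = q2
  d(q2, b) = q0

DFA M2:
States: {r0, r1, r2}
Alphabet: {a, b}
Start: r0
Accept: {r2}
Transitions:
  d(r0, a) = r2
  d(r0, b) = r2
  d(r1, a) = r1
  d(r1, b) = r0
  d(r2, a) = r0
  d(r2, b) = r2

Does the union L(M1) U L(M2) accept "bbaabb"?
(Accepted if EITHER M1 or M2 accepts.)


M1: final=q0 accepted=True
M2: final=r2 accepted=True

Yes, union accepts


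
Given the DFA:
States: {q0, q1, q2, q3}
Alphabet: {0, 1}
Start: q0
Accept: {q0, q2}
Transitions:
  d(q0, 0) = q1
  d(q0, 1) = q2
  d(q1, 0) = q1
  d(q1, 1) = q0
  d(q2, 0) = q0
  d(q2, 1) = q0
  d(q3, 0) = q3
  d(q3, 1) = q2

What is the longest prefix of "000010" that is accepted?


Run the DFA, marking each prefix where the state is accepting:
  "" -> q0 [accept]
  "0" -> q1 [reject]
  "00" -> q1 [reject]
  "000" -> q1 [reject]
  "0000" -> q1 [reject]
  "00001" -> q0 [accept]
  "000010" -> q1 [reject]

"00001"


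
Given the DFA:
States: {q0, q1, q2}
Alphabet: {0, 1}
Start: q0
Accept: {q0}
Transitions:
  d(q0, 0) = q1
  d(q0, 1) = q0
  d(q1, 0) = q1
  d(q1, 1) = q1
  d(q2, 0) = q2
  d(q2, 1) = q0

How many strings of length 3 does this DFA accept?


Enumerating all length-3 strings:
  "000" -> q1 [reject]
  "001" -> q1 [reject]
  "010" -> q1 [reject]
  "011" -> q1 [reject]
  "100" -> q1 [reject]
  "101" -> q1 [reject]
  "110" -> q1 [reject]
  "111" -> q0 [accept]

1 out of 8


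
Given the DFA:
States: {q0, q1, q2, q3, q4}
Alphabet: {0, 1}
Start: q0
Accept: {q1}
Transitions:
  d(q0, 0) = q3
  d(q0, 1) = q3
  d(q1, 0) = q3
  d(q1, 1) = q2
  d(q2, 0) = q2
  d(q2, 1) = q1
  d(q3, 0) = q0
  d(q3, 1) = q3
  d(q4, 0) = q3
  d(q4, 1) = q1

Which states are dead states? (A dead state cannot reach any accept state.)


Forward reachability from each state:
  q0 -> reaches {q0, q3}, no accept state (dead)
  q1 -> reaches accept state q1 (live)
  q2 -> reaches accept state q1 (live)
  q3 -> reaches {q0, q3}, no accept state (dead)
  q4 -> reaches accept state q1 (live)

{q0, q3}


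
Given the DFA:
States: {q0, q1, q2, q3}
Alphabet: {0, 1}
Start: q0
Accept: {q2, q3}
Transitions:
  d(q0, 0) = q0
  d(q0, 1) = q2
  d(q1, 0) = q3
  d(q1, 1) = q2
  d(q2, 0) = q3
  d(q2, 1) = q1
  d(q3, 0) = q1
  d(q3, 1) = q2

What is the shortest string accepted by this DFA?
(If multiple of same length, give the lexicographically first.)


BFS by string length (lex-first path to each state shown):
  len 0: q0<-""
  len 1: q0<-"0", q2<-"1"
Found accept state at length 1.

"1"


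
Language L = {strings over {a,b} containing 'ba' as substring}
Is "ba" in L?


'ba' occurs at index 0

Yes, "ba" is in L


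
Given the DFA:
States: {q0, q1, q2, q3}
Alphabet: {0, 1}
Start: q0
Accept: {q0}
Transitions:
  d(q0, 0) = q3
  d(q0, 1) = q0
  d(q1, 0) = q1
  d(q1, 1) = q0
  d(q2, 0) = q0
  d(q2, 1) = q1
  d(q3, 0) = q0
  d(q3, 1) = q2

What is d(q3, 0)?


Looking up transition d(q3, 0)

q0


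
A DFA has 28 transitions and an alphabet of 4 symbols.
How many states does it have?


Each state has exactly one transition per symbol.
states = transitions / |alphabet| = 28 / 4 = 7

7


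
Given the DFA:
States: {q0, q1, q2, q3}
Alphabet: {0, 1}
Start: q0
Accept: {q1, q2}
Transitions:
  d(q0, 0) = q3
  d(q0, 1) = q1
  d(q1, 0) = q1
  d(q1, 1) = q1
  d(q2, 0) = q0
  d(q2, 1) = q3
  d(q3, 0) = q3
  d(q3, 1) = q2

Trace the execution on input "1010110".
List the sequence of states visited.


Input: 1010110
d(q0, 1) = q1
d(q1, 0) = q1
d(q1, 1) = q1
d(q1, 0) = q1
d(q1, 1) = q1
d(q1, 1) = q1
d(q1, 0) = q1


q0 -> q1 -> q1 -> q1 -> q1 -> q1 -> q1 -> q1


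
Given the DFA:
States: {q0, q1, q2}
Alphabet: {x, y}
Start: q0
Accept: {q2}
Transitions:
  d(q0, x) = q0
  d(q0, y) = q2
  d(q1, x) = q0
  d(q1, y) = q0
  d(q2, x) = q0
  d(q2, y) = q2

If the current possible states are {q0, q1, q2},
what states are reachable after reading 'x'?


Apply transition on 'x' from each current state:
  d(q0, x) = q0
  d(q1, x) = q0
  d(q2, x) = q0

{q0}


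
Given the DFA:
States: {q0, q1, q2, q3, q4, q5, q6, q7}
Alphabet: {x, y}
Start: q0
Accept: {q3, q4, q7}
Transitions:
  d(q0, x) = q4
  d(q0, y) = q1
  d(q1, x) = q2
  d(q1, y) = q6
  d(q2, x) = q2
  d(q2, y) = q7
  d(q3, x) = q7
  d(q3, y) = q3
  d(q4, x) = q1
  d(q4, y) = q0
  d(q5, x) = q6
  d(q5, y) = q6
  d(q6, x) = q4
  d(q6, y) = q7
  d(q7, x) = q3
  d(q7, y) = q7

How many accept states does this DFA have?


Accept states listed: {q3, q4, q7}
Counting: q3(1) q4(2) q7(3)

3


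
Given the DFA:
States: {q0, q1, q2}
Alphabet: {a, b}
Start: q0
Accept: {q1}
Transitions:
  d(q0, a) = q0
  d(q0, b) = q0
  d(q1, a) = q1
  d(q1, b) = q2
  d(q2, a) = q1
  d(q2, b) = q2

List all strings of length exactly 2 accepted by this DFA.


All strings of length 2: 4 total
Accepted: 0

None


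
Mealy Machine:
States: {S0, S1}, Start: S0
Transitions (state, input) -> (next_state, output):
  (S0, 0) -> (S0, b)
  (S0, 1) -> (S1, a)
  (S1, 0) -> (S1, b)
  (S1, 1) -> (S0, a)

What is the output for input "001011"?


Step-by-step:
  (S0, 0) -> (S0, b)
  (S0, 0) -> (S0, b)
  (S0, 1) -> (S1, a)
  (S1, 0) -> (S1, b)
  (S1, 1) -> (S0, a)
  (S0, 1) -> (S1, a)

"bbabaa"


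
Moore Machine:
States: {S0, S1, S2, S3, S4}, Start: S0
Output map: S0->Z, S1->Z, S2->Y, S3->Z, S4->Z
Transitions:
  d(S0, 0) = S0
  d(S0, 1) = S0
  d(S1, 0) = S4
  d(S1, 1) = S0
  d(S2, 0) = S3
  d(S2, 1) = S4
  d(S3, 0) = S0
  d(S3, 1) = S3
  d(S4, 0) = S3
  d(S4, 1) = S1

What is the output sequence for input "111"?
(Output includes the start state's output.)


Start: S0 (output Z)
  --1--> S0 (output Z)
  --1--> S0 (output Z)
  --1--> S0 (output Z)

"ZZZZ"


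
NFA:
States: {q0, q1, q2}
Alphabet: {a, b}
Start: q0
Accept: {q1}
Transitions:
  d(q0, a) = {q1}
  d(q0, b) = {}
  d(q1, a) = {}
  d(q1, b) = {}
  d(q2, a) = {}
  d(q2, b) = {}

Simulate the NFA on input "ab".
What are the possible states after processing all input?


Start: {q0}
  --a--> {q1}
  --b--> {}

{} (empty set, no valid transitions)


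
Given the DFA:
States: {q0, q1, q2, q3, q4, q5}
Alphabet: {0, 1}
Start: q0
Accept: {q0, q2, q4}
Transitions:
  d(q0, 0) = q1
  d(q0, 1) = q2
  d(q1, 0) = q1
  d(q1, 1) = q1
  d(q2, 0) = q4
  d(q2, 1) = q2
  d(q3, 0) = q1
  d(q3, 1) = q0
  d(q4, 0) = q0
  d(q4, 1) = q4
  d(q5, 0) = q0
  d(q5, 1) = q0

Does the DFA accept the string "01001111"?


Trace: q0 -> q1 -> q1 -> q1 -> q1 -> q1 -> q1 -> q1 -> q1
Final state: q1
Accept states: {q0, q2, q4}

No, rejected (final state q1 is not an accept state)


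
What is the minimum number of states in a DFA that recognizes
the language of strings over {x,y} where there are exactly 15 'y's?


States: count = 0, 1, ..., 15 (that's 16 states), plus a dead state for count > 15.
Total: 16 + 1 = 17. Accept = count-15 state.

17


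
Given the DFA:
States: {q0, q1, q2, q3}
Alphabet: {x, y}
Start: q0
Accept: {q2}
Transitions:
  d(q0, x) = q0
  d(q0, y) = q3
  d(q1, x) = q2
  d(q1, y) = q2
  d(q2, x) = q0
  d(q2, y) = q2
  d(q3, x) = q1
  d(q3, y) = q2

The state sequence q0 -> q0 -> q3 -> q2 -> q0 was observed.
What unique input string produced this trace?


Trace back each transition to find the symbol:
  q0 --[x]--> q0
  q0 --[y]--> q3
  q3 --[y]--> q2
  q2 --[x]--> q0

"xyyx"


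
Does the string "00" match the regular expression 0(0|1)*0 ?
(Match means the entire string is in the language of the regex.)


|string| = 2; first = '0'; last = '0'

Yes, "00" matches 0(0|1)*0


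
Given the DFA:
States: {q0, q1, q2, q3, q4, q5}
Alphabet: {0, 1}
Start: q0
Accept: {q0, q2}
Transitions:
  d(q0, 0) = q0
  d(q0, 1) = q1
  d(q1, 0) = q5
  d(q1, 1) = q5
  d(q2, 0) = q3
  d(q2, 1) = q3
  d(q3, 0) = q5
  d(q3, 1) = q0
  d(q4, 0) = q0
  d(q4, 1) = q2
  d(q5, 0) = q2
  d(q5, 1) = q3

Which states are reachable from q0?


BFS from q0:
  layer 0: {q0}
  layer 1: {q1}
  layer 2: {q5}
  layer 3: {q2, q3}

{q0, q1, q2, q3, q5}


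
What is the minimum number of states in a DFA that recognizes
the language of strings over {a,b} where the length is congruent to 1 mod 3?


States track (length) mod 3.
Need 3 states: one per remainder 0..2; accept = remainder 1.

3


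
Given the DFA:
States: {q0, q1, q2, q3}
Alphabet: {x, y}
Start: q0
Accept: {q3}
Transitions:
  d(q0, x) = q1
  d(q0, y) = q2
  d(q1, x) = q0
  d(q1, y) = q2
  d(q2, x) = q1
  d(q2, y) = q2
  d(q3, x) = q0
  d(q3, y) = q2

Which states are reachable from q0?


BFS from q0:
  layer 0: {q0}
  layer 1: {q1, q2}

{q0, q1, q2}


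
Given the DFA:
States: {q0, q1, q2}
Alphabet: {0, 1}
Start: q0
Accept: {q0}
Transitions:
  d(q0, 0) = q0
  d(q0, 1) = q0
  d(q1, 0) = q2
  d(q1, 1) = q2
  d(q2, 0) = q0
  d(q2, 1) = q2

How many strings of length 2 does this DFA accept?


Enumerating all length-2 strings:
  "00" -> q0 [accept]
  "01" -> q0 [accept]
  "10" -> q0 [accept]
  "11" -> q0 [accept]

4 out of 4
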